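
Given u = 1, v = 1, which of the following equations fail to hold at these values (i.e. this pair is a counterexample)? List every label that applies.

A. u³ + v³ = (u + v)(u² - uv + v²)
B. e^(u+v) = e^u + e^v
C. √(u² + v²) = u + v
B, C

Evaluating each claim at the given values:
A. LHS = 2, RHS = 2 → holds here (LHS = RHS)
B. LHS = e^2 ≈ 7.389, RHS = 2·e ≈ 5.437 → fails here (LHS ≠ RHS)
C. LHS = √(2) ≈ 1.414, RHS = 2 → fails here (LHS ≠ RHS)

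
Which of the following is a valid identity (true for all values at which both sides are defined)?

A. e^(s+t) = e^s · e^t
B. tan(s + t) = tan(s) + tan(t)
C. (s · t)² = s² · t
A

A: holds — e.g. at (4, 5), both sides equal e^9 ≈ 8103.
B: fails at (2, 7) — LHS = tan(9) ≈ -0.4523, RHS = tan(2) + tan(7) ≈ -1.314.
C: fails at (1, 2) — LHS = 4, RHS = 2.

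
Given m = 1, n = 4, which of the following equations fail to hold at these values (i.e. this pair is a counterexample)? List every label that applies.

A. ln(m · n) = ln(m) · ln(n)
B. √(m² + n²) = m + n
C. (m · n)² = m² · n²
Evaluating each claim at the given values:
A. LHS = ln(4) ≈ 1.386, RHS = 0 → fails here (LHS ≠ RHS)
B. LHS = √(17) ≈ 4.123, RHS = 5 → fails here (LHS ≠ RHS)
C. LHS = 16, RHS = 16 → holds here (LHS = RHS)

Answer: A, B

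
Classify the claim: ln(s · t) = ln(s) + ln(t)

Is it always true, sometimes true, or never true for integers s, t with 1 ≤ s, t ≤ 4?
Always true

The identity holds for every pair in the range. For instance at (s, t) = (1, 1): both sides equal 0.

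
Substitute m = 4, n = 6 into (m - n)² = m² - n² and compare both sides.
LHS = (4 - 6)² = 4
RHS = 4² - 6² = -20

LHS ≠ RHS, so the equation does not hold here.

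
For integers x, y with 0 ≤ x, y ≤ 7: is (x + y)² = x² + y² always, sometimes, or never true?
It holds at (x, y) = (0, 2) (both sides equal 4), but fails at (x, y) = (7, 4) (LHS = 121, RHS = 65).

Answer: Sometimes true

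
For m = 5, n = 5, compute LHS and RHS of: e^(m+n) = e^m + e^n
LHS = e^(5+5) = e^10 ≈ 22026.5
RHS = e^5 + e^5 = 2·e^5 ≈ 296.8

LHS ≠ RHS (they differ by about 21729.6), so the equation does not hold here.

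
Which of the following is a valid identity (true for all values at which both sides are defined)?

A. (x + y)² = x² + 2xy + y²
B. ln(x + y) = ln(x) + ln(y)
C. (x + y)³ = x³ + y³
A: holds — e.g. at (4, 4), both sides equal 64.
B: fails at (3, 3) — LHS = ln(6) ≈ 1.792, RHS = 2·ln(3) ≈ 2.197.
C: fails at (4, 6) — LHS = 1000, RHS = 280.

Answer: A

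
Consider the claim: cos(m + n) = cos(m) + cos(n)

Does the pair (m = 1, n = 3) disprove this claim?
Substituting m = 1, n = 3:
LHS = cos(1 + 3) = cos(4) ≈ -0.6536
RHS = cos(1) + cos(3) ≈ -0.4497

Since LHS ≠ RHS, this pair disproves the claim.

Answer: Yes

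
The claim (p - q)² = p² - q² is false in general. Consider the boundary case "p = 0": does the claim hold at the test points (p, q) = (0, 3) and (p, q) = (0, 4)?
No, fails at both test points

At (0, 3): LHS = 9 ≠ RHS = -9
At (0, 4): LHS = 16 ≠ RHS = -16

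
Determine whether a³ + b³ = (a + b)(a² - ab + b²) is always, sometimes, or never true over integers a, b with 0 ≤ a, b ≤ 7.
The identity holds for every pair in the range. For instance at (a, b) = (0, 3): both sides equal 27.

Answer: Always true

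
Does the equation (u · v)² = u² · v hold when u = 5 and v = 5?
Fails

Substituting u = 5, v = 5:

LHS = (5 · 5)² = 625
RHS = 5² · 5 = 125

LHS ≠ RHS, so the equation does not hold at this point.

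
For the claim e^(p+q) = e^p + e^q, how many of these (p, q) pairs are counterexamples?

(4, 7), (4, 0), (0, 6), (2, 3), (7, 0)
5

Testing each pair:
(4, 7): LHS = e^11 ≈ 59874.1, RHS = e^4 + e^7 ≈ 1151 → counterexample
(4, 0): LHS = e^4 ≈ 54.6, RHS = 1 + e^4 ≈ 55.6 → counterexample
(0, 6): LHS = e^6 ≈ 403.4, RHS = 1 + e^6 ≈ 404.4 → counterexample
(2, 3): LHS = e^5 ≈ 148.4, RHS = e^2 + e^3 ≈ 27.47 → counterexample
(7, 0): LHS = e^7 ≈ 1097, RHS = 1 + e^7 ≈ 1098 → counterexample

That makes 5 counterexamples.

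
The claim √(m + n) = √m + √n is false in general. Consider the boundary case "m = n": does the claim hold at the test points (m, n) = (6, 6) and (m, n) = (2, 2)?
No, fails at both test points

At (6, 6): LHS = 2·√(3) ≈ 3.464 ≠ RHS = 2·√(6) ≈ 4.899
At (2, 2): LHS = 2 ≠ RHS = 2·√(2) ≈ 2.828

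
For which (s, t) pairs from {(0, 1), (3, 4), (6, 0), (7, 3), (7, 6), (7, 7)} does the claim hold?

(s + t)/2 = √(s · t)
Testing each pair:
(0, 1): LHS = 1/2, RHS = 0 → fails
(3, 4): LHS = 7/2, RHS = 2·√(3) ≈ 3.464 → fails
(6, 0): LHS = 3, RHS = 0 → fails
(7, 3): LHS = 5, RHS = √(21) ≈ 4.583 → fails
(7, 6): LHS = 13/2, RHS = √(42) ≈ 6.481 → fails
(7, 7): LHS = 7, RHS = 7 → holds

1 of 6 pairs satisfies the claim.

Answer: (7, 7)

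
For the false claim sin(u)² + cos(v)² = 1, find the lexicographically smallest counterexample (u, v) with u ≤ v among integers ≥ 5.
At (5, 5): both sides equal 1, so it holds there.

Substituting (5, 6) into the claim:
LHS = sin(5)² + cos(6)² ≈ 1.841
RHS = 1

Since LHS ≠ RHS, this pair disproves the claim, and no lexicographically smaller pair (u ≤ v, integers ≥ 5) does.

For instance (6, 7) is also a counterexample (LHS = sin(6)² + cos(7)² ≈ 0.6464, RHS = 1), but it's lexicographically larger.

Answer: (u, v) = (5, 6)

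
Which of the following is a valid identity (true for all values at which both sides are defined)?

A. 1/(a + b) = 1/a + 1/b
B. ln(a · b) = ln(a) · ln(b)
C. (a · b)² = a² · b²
A: fails at (3, 4) — LHS = 1/7, RHS = 7/12.
B: fails at (2, 7) — LHS = ln(14) ≈ 2.639, RHS = ln(2)·ln(7) ≈ 1.349.
C: holds — e.g. at (1, 2), both sides equal 4.

Answer: C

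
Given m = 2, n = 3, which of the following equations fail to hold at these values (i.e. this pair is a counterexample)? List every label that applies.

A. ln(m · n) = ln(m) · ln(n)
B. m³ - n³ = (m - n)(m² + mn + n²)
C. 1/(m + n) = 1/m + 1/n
A, C

Evaluating each claim at the given values:
A. LHS = ln(6) ≈ 1.792, RHS = ln(2)·ln(3) ≈ 0.7615 → fails here (LHS ≠ RHS)
B. LHS = -19, RHS = -19 → holds here (LHS = RHS)
C. LHS = 1/5, RHS = 5/6 → fails here (LHS ≠ RHS)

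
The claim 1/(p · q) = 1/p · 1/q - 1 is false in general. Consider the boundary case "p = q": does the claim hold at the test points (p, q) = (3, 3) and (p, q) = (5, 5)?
At (3, 3): LHS = 1/9 ≠ RHS = -8/9
At (5, 5): LHS = 1/25 ≠ RHS = -24/25

Answer: No, fails at both test points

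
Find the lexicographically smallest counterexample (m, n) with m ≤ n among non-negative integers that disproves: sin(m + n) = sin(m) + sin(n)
At (0, 5): both sides equal sin(5) ≈ -0.9589, so it holds there.
At (0, 7): both sides equal sin(7) ≈ 0.657, so it holds there.

Substituting (1, 1) into the claim:
LHS = sin(1 + 1) = sin(2) ≈ 0.9093
RHS = sin(1) + sin(1) = 2·sin(1) ≈ 1.683

Since LHS ≠ RHS, this pair disproves the claim, and no lexicographically smaller pair (m ≤ n, non-negative integers) does.

For instance (4, 5) is also a counterexample (LHS = sin(9) ≈ 0.4121, RHS = sin(5) + sin(4) ≈ -1.716), but it's lexicographically larger.

Answer: (m, n) = (1, 1)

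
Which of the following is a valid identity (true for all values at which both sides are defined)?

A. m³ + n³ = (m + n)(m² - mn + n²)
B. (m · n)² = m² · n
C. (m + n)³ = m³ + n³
A: holds — e.g. at (5, 5), both sides equal 250.
B: fails at (1, 3) — LHS = 9, RHS = 3.
C: fails at (1, 3) — LHS = 64, RHS = 28.

Answer: A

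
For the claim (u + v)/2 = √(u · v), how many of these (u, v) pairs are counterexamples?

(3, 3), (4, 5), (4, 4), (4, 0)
2

Testing each pair:
(3, 3): LHS = 3, RHS = 3 → satisfies claim
(4, 5): LHS = 9/2, RHS = 2·√(5) ≈ 4.472 → counterexample
(4, 4): LHS = 4, RHS = 4 → satisfies claim
(4, 0): LHS = 2, RHS = 0 → counterexample

That makes 2 counterexamples.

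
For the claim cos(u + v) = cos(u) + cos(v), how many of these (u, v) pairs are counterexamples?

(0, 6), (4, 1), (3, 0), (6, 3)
Testing each pair:
(0, 6): LHS = cos(6) ≈ 0.9602, RHS = cos(6) + 1 ≈ 1.96 → counterexample
(4, 1): LHS = cos(5) ≈ 0.2837, RHS = cos(4) + cos(1) ≈ -0.1133 → counterexample
(3, 0): LHS = cos(3) ≈ -0.99, RHS = cos(3) + 1 ≈ 0.01001 → counterexample
(6, 3): LHS = cos(9) ≈ -0.9111, RHS = cos(3) + cos(6) ≈ -0.02982 → counterexample

That makes 4 counterexamples.

Answer: 4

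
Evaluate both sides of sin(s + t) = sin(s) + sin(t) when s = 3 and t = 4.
LHS = sin(3 + 4) = sin(7) ≈ 0.657
RHS = sin(3) + sin(4) ≈ -0.6157

LHS ≠ RHS (they differ by about 1.273), so the equation does not hold here.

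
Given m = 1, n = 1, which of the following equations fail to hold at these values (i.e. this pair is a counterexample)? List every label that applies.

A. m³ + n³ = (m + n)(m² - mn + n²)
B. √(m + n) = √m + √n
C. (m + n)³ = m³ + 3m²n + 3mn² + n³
Evaluating each claim at the given values:
A. LHS = 2, RHS = 2 → holds here (LHS = RHS)
B. LHS = √(2) ≈ 1.414, RHS = 2 → fails here (LHS ≠ RHS)
C. LHS = 8, RHS = 8 → holds here (LHS = RHS)

Answer: B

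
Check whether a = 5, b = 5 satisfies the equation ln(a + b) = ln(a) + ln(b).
Fails

Substituting a = 5, b = 5:

LHS = ln(5 + 5) = ln(10) ≈ 2.303
RHS = ln(5) + ln(5) = 2·ln(5) ≈ 3.219

LHS ≠ RHS, so the equation does not hold at this point.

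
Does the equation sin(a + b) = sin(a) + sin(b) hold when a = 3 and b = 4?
Fails

Substituting a = 3, b = 4:

LHS = sin(3 + 4) = sin(7) ≈ 0.657
RHS = sin(3) + sin(4) ≈ -0.6157

LHS ≠ RHS, so the equation does not hold at this point.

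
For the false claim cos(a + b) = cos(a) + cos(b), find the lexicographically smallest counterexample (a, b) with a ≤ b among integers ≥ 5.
Substituting (5, 5) into the claim:
LHS = cos(5 + 5) = cos(10) ≈ -0.8391
RHS = cos(5) + cos(5) = 2·cos(5) ≈ 0.5673

Since LHS ≠ RHS, this pair disproves the claim, and no lexicographically smaller pair (a ≤ b, integers ≥ 5) does.

For instance (12, 12) is also a counterexample (LHS = cos(24) ≈ 0.4242, RHS = 2·cos(12) ≈ 1.688), but it's lexicographically larger.

Answer: (a, b) = (5, 5)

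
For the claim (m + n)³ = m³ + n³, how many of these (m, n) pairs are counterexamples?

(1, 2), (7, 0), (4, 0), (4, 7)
Testing each pair:
(1, 2): LHS = 27, RHS = 9 → counterexample
(7, 0): LHS = 343, RHS = 343 → satisfies claim
(4, 0): LHS = 64, RHS = 64 → satisfies claim
(4, 7): LHS = 1331, RHS = 407 → counterexample

That makes 2 counterexamples.

Answer: 2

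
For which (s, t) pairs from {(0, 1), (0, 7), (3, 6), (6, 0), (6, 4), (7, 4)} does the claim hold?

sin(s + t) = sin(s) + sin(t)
(0, 1), (0, 7), (6, 0)

Testing each pair:
(0, 1): LHS = sin(1) ≈ 0.8415, RHS = sin(1) ≈ 0.8415 → holds
(0, 7): LHS = sin(7) ≈ 0.657, RHS = sin(7) ≈ 0.657 → holds
(3, 6): LHS = sin(9) ≈ 0.4121, RHS = sin(6) + sin(3) ≈ -0.1383 → fails
(6, 0): LHS = sin(6) ≈ -0.2794, RHS = sin(6) ≈ -0.2794 → holds
(6, 4): LHS = sin(10) ≈ -0.544, RHS = sin(4) + sin(6) ≈ -1.036 → fails
(7, 4): LHS = sin(11) ≈ -1, RHS = sin(4) + sin(7) ≈ -0.09982 → fails

3 of 6 pairs satisfy the claim.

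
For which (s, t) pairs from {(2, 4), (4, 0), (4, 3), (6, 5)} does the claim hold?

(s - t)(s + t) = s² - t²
All pairs

Testing each pair:
(2, 4): LHS = -12, RHS = -12 → holds
(4, 0): LHS = 16, RHS = 16 → holds
(4, 3): LHS = 7, RHS = 7 → holds
(6, 5): LHS = 11, RHS = 11 → holds

Every pair satisfies the claim.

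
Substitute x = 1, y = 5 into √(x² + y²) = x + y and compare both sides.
LHS = √(1² + 5²) = √(26) ≈ 5.099
RHS = 1 + 5 = 6

LHS ≠ RHS (they differ by about 0.901), so the equation does not hold here.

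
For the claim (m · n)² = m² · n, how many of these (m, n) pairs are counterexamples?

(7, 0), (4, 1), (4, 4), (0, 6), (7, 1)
Testing each pair:
(7, 0): LHS = 0, RHS = 0 → satisfies claim
(4, 1): LHS = 16, RHS = 16 → satisfies claim
(4, 4): LHS = 256, RHS = 64 → counterexample
(0, 6): LHS = 0, RHS = 0 → satisfies claim
(7, 1): LHS = 49, RHS = 49 → satisfies claim

That makes 1 counterexample.

Answer: 1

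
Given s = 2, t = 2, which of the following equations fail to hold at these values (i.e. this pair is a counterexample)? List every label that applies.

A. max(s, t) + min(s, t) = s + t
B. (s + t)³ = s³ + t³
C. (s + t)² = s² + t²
B, C

Evaluating each claim at the given values:
A. LHS = 4, RHS = 4 → holds here (LHS = RHS)
B. LHS = 64, RHS = 16 → fails here (LHS ≠ RHS)
C. LHS = 16, RHS = 8 → fails here (LHS ≠ RHS)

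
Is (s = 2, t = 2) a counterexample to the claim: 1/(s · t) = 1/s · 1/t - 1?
Yes

Substituting s = 2, t = 2:
LHS = 1/(2 · 2) = 1/4
RHS = 1/2 · 1/2 - 1 = -3/4

Since LHS ≠ RHS, this pair disproves the claim.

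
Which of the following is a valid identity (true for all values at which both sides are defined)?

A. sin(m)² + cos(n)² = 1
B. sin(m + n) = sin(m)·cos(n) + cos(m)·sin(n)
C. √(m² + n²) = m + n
B

A: fails at (2, 3) — LHS = sin(2)² + cos(3)² ≈ 1.807, RHS = 1.
B: holds — e.g. at (5, 5), both sides equal sin(10) ≈ -0.544.
C: fails at (1, 4) — LHS = √(17) ≈ 4.123, RHS = 5.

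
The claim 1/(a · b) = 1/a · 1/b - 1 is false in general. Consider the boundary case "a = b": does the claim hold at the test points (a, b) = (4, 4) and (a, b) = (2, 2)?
No, fails at both test points

At (4, 4): LHS = 1/16 ≠ RHS = -15/16
At (2, 2): LHS = 1/4 ≠ RHS = -3/4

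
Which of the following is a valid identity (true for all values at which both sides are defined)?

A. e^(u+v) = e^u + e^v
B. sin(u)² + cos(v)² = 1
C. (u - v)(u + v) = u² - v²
A: fails at (1, 2) — LHS = e^3 ≈ 20.09, RHS = e + e^2 ≈ 10.11.
B: fails at (1, 5) — LHS = cos(5)² + sin(1)² ≈ 0.7885, RHS = 1.
C: holds — e.g. at (1, 2), both sides equal -3.

Answer: C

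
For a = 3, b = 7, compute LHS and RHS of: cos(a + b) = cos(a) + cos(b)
LHS = cos(3 + 7) = cos(10) ≈ -0.8391
RHS = cos(3) + cos(7) ≈ -0.2361

LHS ≠ RHS (they differ by about 0.603), so the equation does not hold here.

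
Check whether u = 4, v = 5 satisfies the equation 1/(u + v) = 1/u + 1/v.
Substituting u = 4, v = 5:

LHS = 1/(4 + 5) = 1/9
RHS = 1/4 + 1/5 = 9/20

LHS ≠ RHS, so the equation does not hold at this point.

Answer: Fails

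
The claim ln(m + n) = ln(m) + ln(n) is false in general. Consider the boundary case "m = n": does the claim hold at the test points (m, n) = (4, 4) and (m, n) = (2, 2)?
Only at (2, 2)

At (4, 4): LHS = ln(8) ≈ 2.079 ≠ RHS = 2·ln(4) ≈ 2.773
At (2, 2): LHS = ln(4) ≈ 1.386, RHS = 2·ln(2) ≈ 1.386 → equal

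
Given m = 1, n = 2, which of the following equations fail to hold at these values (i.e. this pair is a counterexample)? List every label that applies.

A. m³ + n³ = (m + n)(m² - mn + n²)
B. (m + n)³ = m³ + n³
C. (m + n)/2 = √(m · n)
Evaluating each claim at the given values:
A. LHS = 9, RHS = 9 → holds here (LHS = RHS)
B. LHS = 27, RHS = 9 → fails here (LHS ≠ RHS)
C. LHS = 3/2, RHS = √(2) ≈ 1.414 → fails here (LHS ≠ RHS)

Answer: B, C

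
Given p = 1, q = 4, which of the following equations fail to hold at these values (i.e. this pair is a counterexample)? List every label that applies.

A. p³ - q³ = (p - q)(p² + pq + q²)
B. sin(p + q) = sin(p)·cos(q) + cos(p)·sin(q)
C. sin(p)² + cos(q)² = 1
Evaluating each claim at the given values:
A. LHS = -63, RHS = -63 → holds here (LHS = RHS)
B. LHS = sin(5) ≈ -0.9589, RHS = sin(1)·cos(4) + sin(4)·cos(1) ≈ -0.9589 → holds here (LHS = RHS)
C. LHS = cos(4)² + sin(1)² ≈ 1.135, RHS = 1 → fails here (LHS ≠ RHS)

Answer: C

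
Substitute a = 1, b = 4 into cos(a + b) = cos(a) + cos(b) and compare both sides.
LHS = cos(1 + 4) = cos(5) ≈ 0.2837
RHS = cos(1) + cos(4) ≈ -0.1133

LHS ≠ RHS (they differ by about 0.397), so the equation does not hold here.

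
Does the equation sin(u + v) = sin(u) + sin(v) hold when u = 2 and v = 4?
Substituting u = 2, v = 4:

LHS = sin(2 + 4) = sin(6) ≈ -0.2794
RHS = sin(2) + sin(4) ≈ 0.1525

LHS ≠ RHS, so the equation does not hold at this point.

Answer: Fails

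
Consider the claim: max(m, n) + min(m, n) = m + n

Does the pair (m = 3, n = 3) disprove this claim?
No

Substituting m = 3, n = 3:
LHS = max(3, 3) + min(3, 3) = 6
RHS = 3 + 3 = 6

The sides agree, so this pair does not disprove the claim.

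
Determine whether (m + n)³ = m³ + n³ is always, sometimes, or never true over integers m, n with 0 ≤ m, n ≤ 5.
Sometimes true

It holds at (m, n) = (0, 5) (both sides equal 125), but fails at (m, n) = (1, 3) (LHS = 64, RHS = 28).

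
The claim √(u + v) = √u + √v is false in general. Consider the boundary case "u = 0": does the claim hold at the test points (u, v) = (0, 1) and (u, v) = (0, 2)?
At (0, 1): LHS = 1, RHS = 1 → equal
At (0, 2): LHS = √(2) ≈ 1.414, RHS = √(2) ≈ 1.414 → equal

So the claim does hold at both of these boundary points, even though it is not an identity.

Answer: Yes, holds at both test points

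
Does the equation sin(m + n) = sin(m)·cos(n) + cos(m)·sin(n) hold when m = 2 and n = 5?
Substituting m = 2, n = 5:

LHS = sin(2 + 5) = sin(7) ≈ 0.657
RHS = sin(2)·cos(5) + cos(2)·sin(5) = sin(2)·cos(5) + sin(5)·cos(2) ≈ 0.657

LHS = RHS, so the equation holds at this point.

Answer: Holds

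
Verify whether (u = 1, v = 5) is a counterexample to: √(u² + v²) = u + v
Yes

Substituting u = 1, v = 5:
LHS = √(1² + 5²) = √(26) ≈ 5.099
RHS = 1 + 5 = 6

Since LHS ≠ RHS, this pair disproves the claim.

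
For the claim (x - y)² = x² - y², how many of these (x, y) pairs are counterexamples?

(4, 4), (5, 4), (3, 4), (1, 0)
2

Testing each pair:
(4, 4): LHS = 0, RHS = 0 → satisfies claim
(5, 4): LHS = 1, RHS = 9 → counterexample
(3, 4): LHS = 1, RHS = -7 → counterexample
(1, 0): LHS = 1, RHS = 1 → satisfies claim

That makes 2 counterexamples.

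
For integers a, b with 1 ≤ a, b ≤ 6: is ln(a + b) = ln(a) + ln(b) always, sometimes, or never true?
It holds at (a, b) = (2, 2) (both sides equal ln(4) ≈ 1.386), but fails at (a, b) = (6, 5) (LHS = ln(11) ≈ 2.398, RHS = ln(5) + ln(6) ≈ 3.401).

Answer: Sometimes true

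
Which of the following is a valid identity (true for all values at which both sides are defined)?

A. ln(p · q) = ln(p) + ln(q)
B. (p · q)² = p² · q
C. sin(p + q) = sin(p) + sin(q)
A

A: holds — e.g. at (3, 3), both sides equal ln(9) ≈ 2.197.
B: fails at (3, 5) — LHS = 225, RHS = 45.
C: fails at (6, 7) — LHS = sin(13) ≈ 0.4202, RHS = sin(6) + sin(7) ≈ 0.3776.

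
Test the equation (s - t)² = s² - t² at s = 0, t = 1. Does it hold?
Substituting s = 0, t = 1:

LHS = (0 - 1)² = 1
RHS = 0² - 1² = -1

LHS ≠ RHS, so the equation does not hold at this point.

Answer: Fails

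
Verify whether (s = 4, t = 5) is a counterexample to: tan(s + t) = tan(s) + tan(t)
Yes

Substituting s = 4, t = 5:
LHS = tan(4 + 5) = tan(9) ≈ -0.4523
RHS = tan(4) + tan(5) ≈ -2.223

Since LHS ≠ RHS, this pair disproves the claim.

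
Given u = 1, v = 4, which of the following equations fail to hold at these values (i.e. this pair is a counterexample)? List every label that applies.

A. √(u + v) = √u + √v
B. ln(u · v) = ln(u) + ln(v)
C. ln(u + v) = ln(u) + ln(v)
A, C

Evaluating each claim at the given values:
A. LHS = √(5) ≈ 2.236, RHS = 3 → fails here (LHS ≠ RHS)
B. LHS = ln(4) ≈ 1.386, RHS = ln(4) ≈ 1.386 → holds here (LHS = RHS)
C. LHS = ln(5) ≈ 1.609, RHS = ln(4) ≈ 1.386 → fails here (LHS ≠ RHS)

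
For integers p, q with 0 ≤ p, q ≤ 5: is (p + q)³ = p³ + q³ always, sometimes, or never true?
Sometimes true

It holds at (p, q) = (0, 2) (both sides equal 8), but fails at (p, q) = (1, 1) (LHS = 8, RHS = 2).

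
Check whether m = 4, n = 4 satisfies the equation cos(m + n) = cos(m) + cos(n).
Substituting m = 4, n = 4:

LHS = cos(4 + 4) = cos(8) ≈ -0.1455
RHS = cos(4) + cos(4) = 2·cos(4) ≈ -1.307

LHS ≠ RHS, so the equation does not hold at this point.

Answer: Fails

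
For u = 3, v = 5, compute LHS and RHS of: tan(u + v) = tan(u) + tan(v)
LHS = tan(3 + 5) = tan(8) ≈ -6.8
RHS = tan(3) + tan(5) ≈ -3.523

LHS ≠ RHS (they differ by about 3.277), so the equation does not hold here.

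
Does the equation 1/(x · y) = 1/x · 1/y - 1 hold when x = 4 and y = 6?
Substituting x = 4, y = 6:

LHS = 1/(4 · 6) = 1/24
RHS = 1/4 · 1/6 - 1 = -23/24

LHS ≠ RHS, so the equation does not hold at this point.

Answer: Fails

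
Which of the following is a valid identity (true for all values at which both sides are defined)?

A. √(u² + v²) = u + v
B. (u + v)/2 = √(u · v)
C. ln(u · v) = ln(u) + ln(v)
A: fails at (1, 4) — LHS = √(17) ≈ 4.123, RHS = 5.
B: fails at (3, 4) — LHS = 7/2, RHS = 2·√(3) ≈ 3.464.
C: holds — e.g. at (5, 5), both sides equal ln(25) ≈ 3.219.

Answer: C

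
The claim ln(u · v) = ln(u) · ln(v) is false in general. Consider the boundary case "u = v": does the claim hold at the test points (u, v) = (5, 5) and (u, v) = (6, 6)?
At (5, 5): LHS = ln(25) ≈ 3.219 ≠ RHS = ln(5)² ≈ 2.59
At (6, 6): LHS = ln(36) ≈ 3.584 ≠ RHS = ln(6)² ≈ 3.21

Answer: No, fails at both test points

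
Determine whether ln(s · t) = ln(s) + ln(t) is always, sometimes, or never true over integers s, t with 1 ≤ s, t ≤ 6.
Always true

The identity holds for every pair in the range. For instance at (s, t) = (3, 5): both sides equal ln(15) ≈ 2.708.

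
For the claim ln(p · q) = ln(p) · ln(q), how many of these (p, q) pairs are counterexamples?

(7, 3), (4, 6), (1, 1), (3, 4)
Testing each pair:
(7, 3): LHS = ln(21) ≈ 3.045, RHS = ln(3)·ln(7) ≈ 2.138 → counterexample
(4, 6): LHS = ln(24) ≈ 3.178, RHS = ln(4)·ln(6) ≈ 2.484 → counterexample
(1, 1): LHS = 0, RHS = 0 → satisfies claim
(3, 4): LHS = ln(12) ≈ 2.485, RHS = ln(3)·ln(4) ≈ 1.523 → counterexample

That makes 3 counterexamples.

Answer: 3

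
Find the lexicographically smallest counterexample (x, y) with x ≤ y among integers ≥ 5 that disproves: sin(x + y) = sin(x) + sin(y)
Substituting (5, 5) into the claim:
LHS = sin(5 + 5) = sin(10) ≈ -0.544
RHS = sin(5) + sin(5) = 2·sin(5) ≈ -1.918

Since LHS ≠ RHS, this pair disproves the claim, and no lexicographically smaller pair (x ≤ y, integers ≥ 5) does.

For instance (11, 11) is also a counterexample (LHS = sin(22) ≈ -0.008851, RHS = 2·sin(11) ≈ -2), but it's lexicographically larger.

Answer: (x, y) = (5, 5)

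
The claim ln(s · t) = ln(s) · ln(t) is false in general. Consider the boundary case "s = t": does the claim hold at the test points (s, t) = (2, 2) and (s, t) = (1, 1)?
At (2, 2): LHS = ln(4) ≈ 1.386 ≠ RHS = ln(2)² ≈ 0.4805
At (1, 1): LHS = 0, RHS = 0 → equal

Answer: Only at (1, 1)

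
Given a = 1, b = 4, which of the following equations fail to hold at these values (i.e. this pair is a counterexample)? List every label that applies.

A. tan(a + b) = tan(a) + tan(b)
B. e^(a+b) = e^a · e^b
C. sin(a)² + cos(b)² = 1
Evaluating each claim at the given values:
A. LHS = tan(5) ≈ -3.381, RHS = tan(4) + tan(1) ≈ 2.715 → fails here (LHS ≠ RHS)
B. LHS = e^5 ≈ 148.4, RHS = e^5 ≈ 148.4 → holds here (LHS = RHS)
C. LHS = cos(4)² + sin(1)² ≈ 1.135, RHS = 1 → fails here (LHS ≠ RHS)

Answer: A, C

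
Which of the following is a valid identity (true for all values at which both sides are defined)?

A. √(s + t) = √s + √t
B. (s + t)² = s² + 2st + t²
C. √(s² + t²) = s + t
A: fails at (2, 4) — LHS = √(6) ≈ 2.449, RHS = √(2) + 2 ≈ 3.414.
B: holds — e.g. at (2, 3), both sides equal 25.
C: fails at (6, 7) — LHS = √(85) ≈ 9.22, RHS = 13.

Answer: B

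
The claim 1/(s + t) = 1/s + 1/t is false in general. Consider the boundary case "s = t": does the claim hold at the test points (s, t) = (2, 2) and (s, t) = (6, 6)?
No, fails at both test points

At (2, 2): LHS = 1/4 ≠ RHS = 1
At (6, 6): LHS = 1/12 ≠ RHS = 1/3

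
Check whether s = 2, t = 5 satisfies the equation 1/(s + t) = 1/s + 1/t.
Fails

Substituting s = 2, t = 5:

LHS = 1/(2 + 5) = 1/7
RHS = 1/2 + 1/5 = 7/10

LHS ≠ RHS, so the equation does not hold at this point.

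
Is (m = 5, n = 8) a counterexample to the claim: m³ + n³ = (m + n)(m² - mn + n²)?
No

Substituting m = 5, n = 8:
LHS = 5³ + 8³ = 637
RHS = (5 + 8)(5² - 5·8 + 8²) = 637

The sides agree, so this pair does not disprove the claim.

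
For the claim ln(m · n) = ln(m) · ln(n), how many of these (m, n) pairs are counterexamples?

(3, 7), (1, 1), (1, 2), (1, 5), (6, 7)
4

Testing each pair:
(3, 7): LHS = ln(21) ≈ 3.045, RHS = ln(3)·ln(7) ≈ 2.138 → counterexample
(1, 1): LHS = 0, RHS = 0 → satisfies claim
(1, 2): LHS = ln(2) ≈ 0.6931, RHS = 0 → counterexample
(1, 5): LHS = ln(5) ≈ 1.609, RHS = 0 → counterexample
(6, 7): LHS = ln(42) ≈ 3.738, RHS = ln(6)·ln(7) ≈ 3.487 → counterexample

That makes 4 counterexamples.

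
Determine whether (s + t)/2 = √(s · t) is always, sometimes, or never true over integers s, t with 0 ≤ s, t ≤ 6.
It holds at (s, t) = (2, 2) (both sides equal 2), but fails at (s, t) = (6, 0) (LHS = 3, RHS = 0).

Answer: Sometimes true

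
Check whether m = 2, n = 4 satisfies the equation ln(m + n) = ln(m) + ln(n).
Fails

Substituting m = 2, n = 4:

LHS = ln(2 + 4) = ln(6) ≈ 1.792
RHS = ln(2) + ln(4) ≈ 2.079

LHS ≠ RHS, so the equation does not hold at this point.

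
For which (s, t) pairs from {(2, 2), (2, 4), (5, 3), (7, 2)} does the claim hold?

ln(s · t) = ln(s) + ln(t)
All pairs

Testing each pair:
(2, 2): LHS = ln(4) ≈ 1.386, RHS = 2·ln(2) ≈ 1.386 → holds
(2, 4): LHS = ln(8) ≈ 2.079, RHS = ln(2) + ln(4) ≈ 2.079 → holds
(5, 3): LHS = ln(15) ≈ 2.708, RHS = ln(3) + ln(5) ≈ 2.708 → holds
(7, 2): LHS = ln(14) ≈ 2.639, RHS = ln(2) + ln(7) ≈ 2.639 → holds

Every pair satisfies the claim.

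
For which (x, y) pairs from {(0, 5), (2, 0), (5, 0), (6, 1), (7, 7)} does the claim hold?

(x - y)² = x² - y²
(2, 0), (5, 0), (7, 7)

Testing each pair:
(0, 5): LHS = 25, RHS = -25 → fails
(2, 0): LHS = 4, RHS = 4 → holds
(5, 0): LHS = 25, RHS = 25 → holds
(6, 1): LHS = 25, RHS = 35 → fails
(7, 7): LHS = 0, RHS = 0 → holds

3 of 5 pairs satisfy the claim.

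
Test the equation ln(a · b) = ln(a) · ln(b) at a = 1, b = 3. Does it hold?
Fails

Substituting a = 1, b = 3:

LHS = ln(1 · 3) = ln(3) ≈ 1.099
RHS = ln(1) · ln(3) = 0

LHS ≠ RHS, so the equation does not hold at this point.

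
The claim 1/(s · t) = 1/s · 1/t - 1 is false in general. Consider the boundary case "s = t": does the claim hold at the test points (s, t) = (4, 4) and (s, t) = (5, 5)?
At (4, 4): LHS = 1/16 ≠ RHS = -15/16
At (5, 5): LHS = 1/25 ≠ RHS = -24/25

Answer: No, fails at both test points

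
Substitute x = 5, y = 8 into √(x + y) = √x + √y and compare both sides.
LHS = √(5 + 8) = √(13) ≈ 3.606
RHS = √5 + √8 = √(5) + 2·√(2) ≈ 5.064

LHS ≠ RHS (they differ by about 1.459), so the equation does not hold here.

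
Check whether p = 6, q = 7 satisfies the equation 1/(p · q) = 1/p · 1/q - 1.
Substituting p = 6, q = 7:

LHS = 1/(6 · 7) = 1/42
RHS = 1/6 · 1/7 - 1 = -41/42

LHS ≠ RHS, so the equation does not hold at this point.

Answer: Fails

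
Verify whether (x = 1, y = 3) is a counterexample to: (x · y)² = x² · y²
No

Substituting x = 1, y = 3:
LHS = (1 · 3)² = 9
RHS = 1² · 3² = 9

The sides agree, so this pair does not disprove the claim.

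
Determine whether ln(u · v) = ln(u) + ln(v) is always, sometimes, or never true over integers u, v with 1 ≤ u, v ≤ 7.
The identity holds for every pair in the range. For instance at (u, v) = (5, 6): both sides equal ln(30) ≈ 3.401.

Answer: Always true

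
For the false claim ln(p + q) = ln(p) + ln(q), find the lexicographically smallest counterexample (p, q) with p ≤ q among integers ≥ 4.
Substituting (4, 4) into the claim:
LHS = ln(4 + 4) = ln(8) ≈ 2.079
RHS = ln(4) + ln(4) = 2·ln(4) ≈ 2.773

Since LHS ≠ RHS, this pair disproves the claim, and no lexicographically smaller pair (p ≤ q, integers ≥ 4) does.

For instance (6, 6) is also a counterexample (LHS = ln(12) ≈ 2.485, RHS = 2·ln(6) ≈ 3.584), but it's lexicographically larger.

Answer: (p, q) = (4, 4)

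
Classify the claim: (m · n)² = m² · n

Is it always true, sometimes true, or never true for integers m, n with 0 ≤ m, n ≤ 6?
It holds at (m, n) = (5, 1) (both sides equal 25), but fails at (m, n) = (3, 2) (LHS = 36, RHS = 18).

Answer: Sometimes true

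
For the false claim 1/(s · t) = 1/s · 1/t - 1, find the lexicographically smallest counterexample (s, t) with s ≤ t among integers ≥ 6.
(s, t) = (6, 6)

Substituting (6, 6) into the claim:
LHS = 1/(6 · 6) = 1/36
RHS = 1/6 · 1/6 - 1 = -35/36

Since LHS ≠ RHS, this pair disproves the claim, and no lexicographically smaller pair (s ≤ t, integers ≥ 6) does.

For instance (9, 11) is also a counterexample (LHS = 1/99, RHS = -98/99), but it's lexicographically larger.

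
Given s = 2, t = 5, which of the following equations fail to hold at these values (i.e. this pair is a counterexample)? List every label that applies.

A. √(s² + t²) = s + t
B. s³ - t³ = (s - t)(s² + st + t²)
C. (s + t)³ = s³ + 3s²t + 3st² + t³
A

Evaluating each claim at the given values:
A. LHS = √(29) ≈ 5.385, RHS = 7 → fails here (LHS ≠ RHS)
B. LHS = -117, RHS = -117 → holds here (LHS = RHS)
C. LHS = 343, RHS = 343 → holds here (LHS = RHS)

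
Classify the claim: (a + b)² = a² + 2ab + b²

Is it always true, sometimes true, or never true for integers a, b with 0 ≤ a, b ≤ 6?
The identity holds for every pair in the range. For instance at (a, b) = (4, 2): both sides equal 36.

Answer: Always true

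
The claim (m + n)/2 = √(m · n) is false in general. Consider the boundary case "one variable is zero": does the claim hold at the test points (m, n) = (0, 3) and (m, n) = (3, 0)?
At (0, 3): LHS = 3/2 ≠ RHS = 0
At (3, 0): LHS = 3/2 ≠ RHS = 0

Answer: No, fails at both test points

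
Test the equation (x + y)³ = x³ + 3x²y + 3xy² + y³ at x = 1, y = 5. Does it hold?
Substituting x = 1, y = 5:

LHS = (1 + 5)³ = 216
RHS = 1³ + 3·1²·5 + 3·1·5² + 5³ = 216

LHS = RHS, so the equation holds at this point.

Answer: Holds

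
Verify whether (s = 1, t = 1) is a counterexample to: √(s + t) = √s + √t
Substituting s = 1, t = 1:
LHS = √(1 + 1) = √(2) ≈ 1.414
RHS = √1 + √1 = 2

Since LHS ≠ RHS, this pair disproves the claim.

Answer: Yes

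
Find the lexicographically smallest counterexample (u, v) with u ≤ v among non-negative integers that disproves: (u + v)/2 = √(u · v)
At (0, 0): both sides equal 0, so it holds there.

Substituting (0, 1) into the claim:
LHS = (0 + 1)/2 = 1/2
RHS = √(0 · 1) = 0

Since LHS ≠ RHS, this pair disproves the claim, and no lexicographically smaller pair (u ≤ v, non-negative integers) does.

For instance (1, 3) is also a counterexample (LHS = 2, RHS = √(3) ≈ 1.732), but it's lexicographically larger.

Answer: (u, v) = (0, 1)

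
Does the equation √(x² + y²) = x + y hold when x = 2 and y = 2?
Fails

Substituting x = 2, y = 2:

LHS = √(2² + 2²) = 2·√(2) ≈ 2.828
RHS = 2 + 2 = 4

LHS ≠ RHS, so the equation does not hold at this point.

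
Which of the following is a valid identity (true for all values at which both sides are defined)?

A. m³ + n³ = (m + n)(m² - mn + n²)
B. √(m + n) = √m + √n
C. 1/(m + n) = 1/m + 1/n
A

A: holds — e.g. at (2, 3), both sides equal 35.
B: fails at (1, 1) — LHS = √(2) ≈ 1.414, RHS = 2.
C: fails at (3, 5) — LHS = 1/8, RHS = 8/15.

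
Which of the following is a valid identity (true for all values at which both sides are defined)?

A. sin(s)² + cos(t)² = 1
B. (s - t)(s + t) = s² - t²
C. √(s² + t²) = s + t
B

A: fails at (1, 3) — LHS = sin(1)² + cos(3)² ≈ 1.688, RHS = 1.
B: holds — e.g. at (3, 4), both sides equal -7.
C: fails at (1, 5) — LHS = √(26) ≈ 5.099, RHS = 6.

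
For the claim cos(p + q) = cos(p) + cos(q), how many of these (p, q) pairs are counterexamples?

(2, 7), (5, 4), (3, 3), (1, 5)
4

Testing each pair:
(2, 7): LHS = cos(9) ≈ -0.9111, RHS = cos(2) + cos(7) ≈ 0.3378 → counterexample
(5, 4): LHS = cos(9) ≈ -0.9111, RHS = cos(4) + cos(5) ≈ -0.37 → counterexample
(3, 3): LHS = cos(6) ≈ 0.9602, RHS = 2·cos(3) ≈ -1.98 → counterexample
(1, 5): LHS = cos(6) ≈ 0.9602, RHS = cos(5) + cos(1) ≈ 0.824 → counterexample

That makes 4 counterexamples.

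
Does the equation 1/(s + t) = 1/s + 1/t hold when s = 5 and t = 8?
Fails

Substituting s = 5, t = 8:

LHS = 1/(5 + 8) = 1/13
RHS = 1/5 + 1/8 = 13/40

LHS ≠ RHS, so the equation does not hold at this point.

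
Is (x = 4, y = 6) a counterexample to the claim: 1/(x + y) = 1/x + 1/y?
Substituting x = 4, y = 6:
LHS = 1/(4 + 6) = 1/10
RHS = 1/4 + 1/6 = 5/12

Since LHS ≠ RHS, this pair disproves the claim.

Answer: Yes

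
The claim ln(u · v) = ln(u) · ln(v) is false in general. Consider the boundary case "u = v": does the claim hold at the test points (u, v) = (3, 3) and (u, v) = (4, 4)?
At (3, 3): LHS = ln(9) ≈ 2.197 ≠ RHS = ln(3)² ≈ 1.207
At (4, 4): LHS = ln(16) ≈ 2.773 ≠ RHS = ln(4)² ≈ 1.922

Answer: No, fails at both test points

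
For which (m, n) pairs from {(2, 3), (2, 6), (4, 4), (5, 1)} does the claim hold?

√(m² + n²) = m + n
None

Testing each pair:
(2, 3): LHS = √(13) ≈ 3.606, RHS = 5 → fails
(2, 6): LHS = 2·√(10) ≈ 6.325, RHS = 8 → fails
(4, 4): LHS = 4·√(2) ≈ 5.657, RHS = 8 → fails
(5, 1): LHS = √(26) ≈ 5.099, RHS = 6 → fails

No pair satisfies the claim.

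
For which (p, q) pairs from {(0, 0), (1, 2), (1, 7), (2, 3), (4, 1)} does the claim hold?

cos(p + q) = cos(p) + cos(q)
Testing each pair:
(0, 0): LHS = 1, RHS = 2 → fails
(1, 2): LHS = cos(3) ≈ -0.99, RHS = cos(2) + cos(1) ≈ 0.1242 → fails
(1, 7): LHS = cos(8) ≈ -0.1455, RHS = cos(1) + cos(7) ≈ 1.294 → fails
(2, 3): LHS = cos(5) ≈ 0.2837, RHS = cos(3) + cos(2) ≈ -1.406 → fails
(4, 1): LHS = cos(5) ≈ 0.2837, RHS = cos(4) + cos(1) ≈ -0.1133 → fails

No pair satisfies the claim.

Answer: None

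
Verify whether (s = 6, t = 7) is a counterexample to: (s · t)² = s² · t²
Substituting s = 6, t = 7:
LHS = (6 · 7)² = 1764
RHS = 6² · 7² = 1764

The sides agree, so this pair does not disprove the claim.

Answer: No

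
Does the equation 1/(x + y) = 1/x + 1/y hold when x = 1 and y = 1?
Substituting x = 1, y = 1:

LHS = 1/(1 + 1) = 1/2
RHS = 1/1 + 1/1 = 2

LHS ≠ RHS, so the equation does not hold at this point.

Answer: Fails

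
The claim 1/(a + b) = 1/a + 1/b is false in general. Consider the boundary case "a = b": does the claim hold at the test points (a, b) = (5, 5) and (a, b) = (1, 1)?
At (5, 5): LHS = 1/10 ≠ RHS = 2/5
At (1, 1): LHS = 1/2 ≠ RHS = 2

Answer: No, fails at both test points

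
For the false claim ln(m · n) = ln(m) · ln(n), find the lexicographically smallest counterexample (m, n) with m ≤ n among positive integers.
Substituting (1, 2) into the claim:
LHS = ln(1 · 2) = ln(2) ≈ 0.6931
RHS = ln(1) · ln(2) = 0

Since LHS ≠ RHS, this pair disproves the claim, and no lexicographically smaller pair (m ≤ n, positive integers) does.

For instance (3, 5) is also a counterexample (LHS = ln(15) ≈ 2.708, RHS = ln(3)·ln(5) ≈ 1.768), but it's lexicographically larger.

Answer: (m, n) = (1, 2)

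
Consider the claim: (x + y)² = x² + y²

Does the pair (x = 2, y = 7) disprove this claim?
Yes

Substituting x = 2, y = 7:
LHS = (2 + 7)² = 81
RHS = 2² + 7² = 53

Since LHS ≠ RHS, this pair disproves the claim.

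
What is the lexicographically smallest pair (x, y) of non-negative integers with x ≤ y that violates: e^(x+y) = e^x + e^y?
Substituting (0, 0) into the claim:
LHS = e^(0+0) = 1
RHS = e^0 + e^0 = 2

Since LHS ≠ RHS, this pair disproves the claim, and no lexicographically smaller pair (x ≤ y, non-negative integers) does.

For instance (3, 7) is also a counterexample (LHS = e^10 ≈ 22026.5, RHS = e^3 + e^7 ≈ 1117), but it's lexicographically larger.

Answer: (x, y) = (0, 0)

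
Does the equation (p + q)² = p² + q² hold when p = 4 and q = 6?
Substituting p = 4, q = 6:

LHS = (4 + 6)² = 100
RHS = 4² + 6² = 52

LHS ≠ RHS, so the equation does not hold at this point.

Answer: Fails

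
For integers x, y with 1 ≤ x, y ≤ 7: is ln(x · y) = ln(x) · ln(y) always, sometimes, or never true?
Sometimes true

It holds at (x, y) = (1, 1) (both sides equal 0), but fails at (x, y) = (6, 6) (LHS = ln(36) ≈ 3.584, RHS = ln(6)² ≈ 3.21).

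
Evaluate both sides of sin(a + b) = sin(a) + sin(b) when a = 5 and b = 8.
LHS = sin(5 + 8) = sin(13) ≈ 0.4202
RHS = sin(5) + sin(8) ≈ 0.03043

LHS ≠ RHS (they differ by about 0.3897), so the equation does not hold here.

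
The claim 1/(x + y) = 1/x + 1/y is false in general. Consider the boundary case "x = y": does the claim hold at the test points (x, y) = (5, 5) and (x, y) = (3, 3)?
At (5, 5): LHS = 1/10 ≠ RHS = 2/5
At (3, 3): LHS = 1/6 ≠ RHS = 2/3

Answer: No, fails at both test points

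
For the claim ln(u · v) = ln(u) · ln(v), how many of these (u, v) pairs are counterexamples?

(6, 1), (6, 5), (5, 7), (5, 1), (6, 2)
5

Testing each pair:
(6, 1): LHS = ln(6) ≈ 1.792, RHS = 0 → counterexample
(6, 5): LHS = ln(30) ≈ 3.401, RHS = ln(5)·ln(6) ≈ 2.884 → counterexample
(5, 7): LHS = ln(35) ≈ 3.555, RHS = ln(5)·ln(7) ≈ 3.132 → counterexample
(5, 1): LHS = ln(5) ≈ 1.609, RHS = 0 → counterexample
(6, 2): LHS = ln(12) ≈ 2.485, RHS = ln(2)·ln(6) ≈ 1.242 → counterexample

That makes 5 counterexamples.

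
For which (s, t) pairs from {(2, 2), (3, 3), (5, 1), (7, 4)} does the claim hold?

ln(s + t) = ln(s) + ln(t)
(2, 2)

Testing each pair:
(2, 2): LHS = ln(4) ≈ 1.386, RHS = 2·ln(2) ≈ 1.386 → holds
(3, 3): LHS = ln(6) ≈ 1.792, RHS = 2·ln(3) ≈ 2.197 → fails
(5, 1): LHS = ln(6) ≈ 1.792, RHS = ln(5) ≈ 1.609 → fails
(7, 4): LHS = ln(11) ≈ 2.398, RHS = ln(4) + ln(7) ≈ 3.332 → fails

1 of 4 pairs satisfies the claim.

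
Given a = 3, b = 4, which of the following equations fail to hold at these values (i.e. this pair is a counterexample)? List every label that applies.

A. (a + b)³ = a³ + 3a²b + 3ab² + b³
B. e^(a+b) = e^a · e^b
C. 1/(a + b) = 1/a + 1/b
Evaluating each claim at the given values:
A. LHS = 343, RHS = 343 → holds here (LHS = RHS)
B. LHS = e^7 ≈ 1097, RHS = e^7 ≈ 1097 → holds here (LHS = RHS)
C. LHS = 1/7, RHS = 7/12 → fails here (LHS ≠ RHS)

Answer: C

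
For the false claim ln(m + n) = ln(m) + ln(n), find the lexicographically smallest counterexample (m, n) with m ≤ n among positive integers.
(m, n) = (1, 1)

Substituting (1, 1) into the claim:
LHS = ln(1 + 1) = ln(2) ≈ 0.6931
RHS = ln(1) + ln(1) = 0

Since LHS ≠ RHS, this pair disproves the claim, and no lexicographically smaller pair (m ≤ n, positive integers) does.

For instance (3, 7) is also a counterexample (LHS = ln(10) ≈ 2.303, RHS = ln(3) + ln(7) ≈ 3.045), but it's lexicographically larger.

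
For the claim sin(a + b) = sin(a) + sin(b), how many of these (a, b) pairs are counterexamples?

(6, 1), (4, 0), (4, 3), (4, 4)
Testing each pair:
(6, 1): LHS = sin(7) ≈ 0.657, RHS = sin(6) + sin(1) ≈ 0.5621 → counterexample
(4, 0): LHS = sin(4) ≈ -0.7568, RHS = sin(4) ≈ -0.7568 → satisfies claim
(4, 3): LHS = sin(7) ≈ 0.657, RHS = sin(4) + sin(3) ≈ -0.6157 → counterexample
(4, 4): LHS = sin(8) ≈ 0.9894, RHS = 2·sin(4) ≈ -1.514 → counterexample

That makes 3 counterexamples.

Answer: 3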